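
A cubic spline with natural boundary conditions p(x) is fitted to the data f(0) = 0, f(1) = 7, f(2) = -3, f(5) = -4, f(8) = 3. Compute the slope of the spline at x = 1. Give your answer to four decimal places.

-2.4464

Let M_i = p''(x_i). Step sizes h_i = 1, 1, 3, 3; slopes of the chords Δ_i = (y_(i+1) - y_i)/h_i = 7, -10, -1/3, 7/3.
  1·M_0 + 4·M_1 + 1·M_2 = 6(Δ_1 - Δ_0) = -102
  1·M_1 + 8·M_2 + 3·M_3 = 6(Δ_2 - Δ_1) = 58
  3·M_2 + 12·M_3 + 3·M_4 = 6(Δ_3 - Δ_2) = 16
Natural end conditions: M_0 = M_4 = 0.
Solving: M_0 = 0, M_1 = -1587/56, M_2 = 159/14, M_3 = -253/168, M_4 = 0.
On [1, 2], p'(x) = b_1 + 2c_1·(x - 1) + 3d_1·(x - 1)² with b_1 = Δ_1 - h_1(2M_1 + M_2)/6 = -137/56, c_1 = M_1/2 = -1587/112, d_1 = (M_2 - M_1)/(6h_1) = 741/112. So p'(1) = -137/56.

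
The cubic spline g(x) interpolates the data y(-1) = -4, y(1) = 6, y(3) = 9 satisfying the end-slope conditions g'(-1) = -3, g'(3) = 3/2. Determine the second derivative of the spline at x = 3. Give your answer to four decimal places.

3.7500

Put σ_i = g'' at the i-th knot. Here h = (2, 2) and Δ = (5, 3/2), so the interior equations h_(i-1)·σ_(i-1) + 2(h_(i-1)+h_i)·σ_i + h_i·σ_(i+1) = 6(Δ_i − Δ_(i-1)) read
  2·σ_0 + 8·σ_1 + 2·σ_2 = 6(Δ_1 - Δ_0) = -21
Clamped end conditions give two more equations: 2h_0·σ_0 + h_0·σ_1 = 6(Δ_0 - g'(-1)) = 48 and h_1·σ_1 + 2h_1·σ_2 = 6(g'(3) - Δ_1) = 0.
Solving the tridiagonal system: σ_0 = 63/4, σ_1 = -15/2, σ_2 = 15/4.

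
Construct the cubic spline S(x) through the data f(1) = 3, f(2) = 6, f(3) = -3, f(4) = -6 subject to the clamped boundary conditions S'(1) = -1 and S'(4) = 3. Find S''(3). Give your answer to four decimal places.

Put M_i = S'' at the i-th knot. Here h = (1, 1, 1) and Δ = (3, -9, -3), so the interior equations h_(i-1)·M_(i-1) + 2(h_(i-1)+h_i)·M_i + h_i·M_(i+1) = 6(Δ_i − Δ_(i-1)) read
  1·M_0 + 4·M_1 + 1·M_2 = 6(Δ_1 - Δ_0) = -72
  1·M_1 + 4·M_2 + 1·M_3 = 6(Δ_2 - Δ_1) = 36
Clamped end conditions give two more equations: 2h_0·M_0 + h_0·M_1 = 6(Δ_0 - S'(1)) = 24 and h_2·M_2 + 2h_2·M_3 = 6(S'(4) - Δ_2) = 36.
Solving: M_0 = 388/15, M_1 = -416/15, M_2 = 196/15, M_3 = 172/15.

13.0667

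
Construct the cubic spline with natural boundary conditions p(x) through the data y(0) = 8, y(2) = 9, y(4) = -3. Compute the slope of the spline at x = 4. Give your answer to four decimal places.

With M_i denoting the second derivative at x_i, h_i = 2, 2, and Δ_i = (y_(i+1) − y_i)/h_i = 1/2, -6:
  2·M_0 + 8·M_1 + 2·M_2 = 6(Δ_1 - Δ_0) = -39
Natural end conditions: M_0 = M_2 = 0.
Forward elimination and back-substitution give M_0 = 0, M_1 = -39/8, M_2 = 0.
On [2, 4], p'(x) = b_1 + 2c_1·(x - 2) + 3d_1·(x - 2)² with b_1 = Δ_1 - h_1(2M_1 + M_2)/6 = -11/4, c_1 = M_1/2 = -39/16, d_1 = (M_2 - M_1)/(6h_1) = 13/32. So p'(4) = -61/8.

-7.6250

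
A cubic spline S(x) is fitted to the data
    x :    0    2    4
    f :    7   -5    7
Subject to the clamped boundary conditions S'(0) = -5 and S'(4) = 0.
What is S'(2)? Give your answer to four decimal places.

1.2500

Write M_i for S''(x_i). With h_i = 2, 2 and divided differences Δ_i = -6, 6, the continuity of S' gives the tridiagonal system
  2·M_0 + 8·M_1 + 2·M_2 = 6(Δ_1 - Δ_0) = 72
Clamped end conditions give two more equations: 2h_0·M_0 + h_0·M_1 = 6(Δ_0 - S'(0)) = -6 and h_1·M_1 + 2h_1·M_2 = 6(S'(4) - Δ_1) = -36.
Hence M_0 = -37/4, M_1 = 31/2, M_2 = -67/4.
On [2, 4], S'(x) = b_1 + 2c_1·(x - 2) + 3d_1·(x - 2)² with b_1 = Δ_1 - h_1(2M_1 + M_2)/6 = 5/4, c_1 = M_1/2 = 31/4, d_1 = (M_2 - M_1)/(6h_1) = -43/16. So S'(2) = 5/4.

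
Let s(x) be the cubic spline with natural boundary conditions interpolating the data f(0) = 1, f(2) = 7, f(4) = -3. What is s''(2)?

-6

With m_i denoting the second derivative at x_i, h_i = 2, 2, and Δ_i = (y_(i+1) − y_i)/h_i = 3, -5:
  2·m_0 + 8·m_1 + 2·m_2 = 6(Δ_1 - Δ_0) = -48
Natural end conditions: m_0 = m_2 = 0.
Hence m_0 = 0, m_1 = -6, m_2 = 0.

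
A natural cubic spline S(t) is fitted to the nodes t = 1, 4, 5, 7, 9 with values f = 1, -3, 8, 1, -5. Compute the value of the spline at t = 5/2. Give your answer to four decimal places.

Write m_i for S''(x_i). With h_i = 3, 1, 2, 2 and divided differences Δ_i = -4/3, 11, -7/2, -3, the continuity of S' gives the tridiagonal system
  3·m_0 + 8·m_1 + 1·m_2 = 6(Δ_1 - Δ_0) = 74
  1·m_1 + 6·m_2 + 2·m_3 = 6(Δ_2 - Δ_1) = -87
  2·m_2 + 8·m_3 + 2·m_4 = 6(Δ_3 - Δ_2) = 3
Natural end conditions: m_0 = m_4 = 0.
Solving the tridiagonal system: m_0 = 0, m_1 = 1979/172, m_2 = -776/43, m_3 = 1681/344, m_4 = 0.
On [1, 4], S(t) = 1 - 7313/1032·(t - 1) + 0·(t - 1)² + 1979/3096·(t - 1)³.
With (t - 1) = 3/2: S(5/2) = -20563/2752.

-7.4720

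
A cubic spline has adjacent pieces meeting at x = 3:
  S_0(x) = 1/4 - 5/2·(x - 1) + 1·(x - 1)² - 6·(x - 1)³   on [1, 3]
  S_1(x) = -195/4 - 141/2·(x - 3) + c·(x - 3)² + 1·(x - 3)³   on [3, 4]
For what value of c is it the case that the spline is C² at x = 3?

S_0''(x) = 2 - 36·(x - 1), so S_0''(3) = -70. On the right, S_1''(3) = 2c, so c = -35.

-35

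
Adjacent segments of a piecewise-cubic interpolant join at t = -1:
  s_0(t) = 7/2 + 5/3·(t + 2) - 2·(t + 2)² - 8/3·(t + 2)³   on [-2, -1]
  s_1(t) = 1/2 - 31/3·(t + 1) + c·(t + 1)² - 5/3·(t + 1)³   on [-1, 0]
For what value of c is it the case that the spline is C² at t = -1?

-10

s_0''(t) = -4 - 16·(t + 2), so s_0''(-1) = -20. On the right, s_1''(-1) = 2c, so c = -10.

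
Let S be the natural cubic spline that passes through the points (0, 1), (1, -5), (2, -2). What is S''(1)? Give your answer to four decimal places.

Let M_i = S''(x_i). Step sizes h_i = 1, 1; slopes of the chords Δ_i = (y_(i+1) - y_i)/h_i = -6, 3.
  1·M_0 + 4·M_1 + 1·M_2 = 6(Δ_1 - Δ_0) = 54
Natural end conditions: M_0 = M_2 = 0.
Solving: M_0 = 0, M_1 = 27/2, M_2 = 0.

13.5000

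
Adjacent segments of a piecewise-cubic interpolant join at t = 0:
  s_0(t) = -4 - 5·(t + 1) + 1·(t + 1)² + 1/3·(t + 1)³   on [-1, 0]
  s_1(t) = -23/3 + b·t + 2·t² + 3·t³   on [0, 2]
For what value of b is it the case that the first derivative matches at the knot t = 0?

-2

s_0'(t) = -5 + 2·(t + 1) + 1·(t + 1)², so s_0'(0) = -2. On the right, s_1'(0) = b, so b = -2.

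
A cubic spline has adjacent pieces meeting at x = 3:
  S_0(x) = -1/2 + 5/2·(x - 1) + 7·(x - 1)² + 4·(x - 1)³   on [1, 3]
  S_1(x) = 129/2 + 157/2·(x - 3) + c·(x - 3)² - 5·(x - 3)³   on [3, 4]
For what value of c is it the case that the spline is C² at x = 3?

S_0''(x) = 14 + 24·(x - 1), so S_0''(3) = 62. On the right, S_1''(3) = 2c, so c = 31.

31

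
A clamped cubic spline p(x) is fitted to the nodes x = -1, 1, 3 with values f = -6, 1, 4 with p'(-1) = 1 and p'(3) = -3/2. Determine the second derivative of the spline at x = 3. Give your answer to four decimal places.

With σ_i denoting the second derivative at x_i, h_i = 2, 2, and Δ_i = (y_(i+1) − y_i)/h_i = 7/2, 3/2:
  2·σ_0 + 8·σ_1 + 2·σ_2 = 6(Δ_1 - Δ_0) = -12
Clamped end conditions give two more equations: 2h_0·σ_0 + h_0·σ_1 = 6(Δ_0 - p'(-1)) = 15 and h_1·σ_1 + 2h_1·σ_2 = 6(p'(3) - Δ_1) = -18.
Forward elimination and back-substitution give σ_0 = 37/8, σ_1 = -7/4, σ_2 = -29/8.

-3.6250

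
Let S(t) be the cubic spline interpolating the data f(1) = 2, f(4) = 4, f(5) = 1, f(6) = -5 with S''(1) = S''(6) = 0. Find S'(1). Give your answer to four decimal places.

1.7957

Let m_i = S''(x_i). Step sizes h_i = 3, 1, 1; slopes of the chords Δ_i = (y_(i+1) - y_i)/h_i = 2/3, -3, -6.
  3·m_0 + 8·m_1 + 1·m_2 = 6(Δ_1 - Δ_0) = -22
  1·m_1 + 4·m_2 + 1·m_3 = 6(Δ_2 - Δ_1) = -18
Natural end conditions: m_0 = m_3 = 0.
Forward elimination and back-substitution give m_0 = 0, m_1 = -70/31, m_2 = -122/31, m_3 = 0.
On [1, 4], S'(t) = b_0 + 2c_0·(t - 1) + 3d_0·(t - 1)² with b_0 = Δ_0 - h_0(2m_0 + m_1)/6 = 167/93, c_0 = m_0/2 = 0, d_0 = (m_1 - m_0)/(6h_0) = -35/279. So S'(1) = 167/93.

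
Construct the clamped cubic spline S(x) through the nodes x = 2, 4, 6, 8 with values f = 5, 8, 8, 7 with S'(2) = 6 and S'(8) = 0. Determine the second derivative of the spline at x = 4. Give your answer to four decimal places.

With σ_i denoting the second derivative at x_i, h_i = 2, 2, 2, and Δ_i = (y_(i+1) − y_i)/h_i = 3/2, 0, -1/2:
  2·σ_0 + 8·σ_1 + 2·σ_2 = 6(Δ_1 - Δ_0) = -9
  2·σ_1 + 8·σ_2 + 2·σ_3 = 6(Δ_2 - Δ_1) = -3
Clamped end conditions give two more equations: 2h_0·σ_0 + h_0·σ_1 = 6(Δ_0 - S'(2)) = -27 and h_2·σ_2 + 2h_2·σ_3 = 6(S'(8) - Δ_2) = 3.
Hence σ_0 = -36/5, σ_1 = 9/10, σ_2 = -9/10, σ_3 = 6/5.

0.9000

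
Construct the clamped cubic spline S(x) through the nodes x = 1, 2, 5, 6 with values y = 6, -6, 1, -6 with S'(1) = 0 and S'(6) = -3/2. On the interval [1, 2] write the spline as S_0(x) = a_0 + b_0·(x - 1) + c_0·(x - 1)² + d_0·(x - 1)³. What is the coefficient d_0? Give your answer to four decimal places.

Write m_i for S''(x_i). With h_i = 1, 3, 1 and divided differences Δ_i = -12, 7/3, -7, the continuity of S' gives the tridiagonal system
  1·m_0 + 8·m_1 + 3·m_2 = 6(Δ_1 - Δ_0) = 86
  3·m_1 + 8·m_2 + 1·m_3 = 6(Δ_2 - Δ_1) = -56
Clamped end conditions give two more equations: 2h_0·m_0 + h_0·m_1 = 6(Δ_0 - S'(1)) = -72 and h_2·m_2 + 2h_2·m_3 = 6(S'(6) - Δ_2) = 33.
Forward elimination and back-substitution give m_0 = -3023/63, m_1 = 1510/63, m_2 = -1213/63, m_3 = 1646/63.
On [1, 2], with S_0(x) = a_0 + b_0·(x - 1) + c_0·(x - 1)² + d_0·(x - 1)³: c_0 = m_0/2 = -3023/126, d_0 = (m_1 - m_0)/(6h_0) = 1511/126, b_0 = Δ_0 - h_0(2m_0 + m_1)/6 = 0.

11.9921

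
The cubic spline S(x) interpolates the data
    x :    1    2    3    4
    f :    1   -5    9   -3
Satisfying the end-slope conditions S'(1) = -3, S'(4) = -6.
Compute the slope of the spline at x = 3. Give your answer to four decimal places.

1.4000

Put m_i = S'' at the i-th knot. Here h = (1, 1, 1) and Δ = (-6, 14, -12), so the interior equations h_(i-1)·m_(i-1) + 2(h_(i-1)+h_i)·m_i + h_i·m_(i+1) = 6(Δ_i − Δ_(i-1)) read
  1·m_0 + 4·m_1 + 1·m_2 = 6(Δ_1 - Δ_0) = 120
  1·m_1 + 4·m_2 + 1·m_3 = 6(Δ_2 - Δ_1) = -156
Clamped end conditions give two more equations: 2h_0·m_0 + h_0·m_1 = 6(Δ_0 - S'(1)) = -18 and h_2·m_2 + 2h_2·m_3 = 6(S'(4) - Δ_2) = 36.
Forward elimination and back-substitution give m_0 = -184/5, m_1 = 278/5, m_2 = -328/5, m_3 = 254/5.
On [3, 4], S'(x) = b_2 + 2c_2·(x - 3) + 3d_2·(x - 3)² with b_2 = Δ_2 - h_2(2m_2 + m_3)/6 = 7/5, c_2 = m_2/2 = -164/5, d_2 = (m_3 - m_2)/(6h_2) = 97/5. So S'(3) = 7/5.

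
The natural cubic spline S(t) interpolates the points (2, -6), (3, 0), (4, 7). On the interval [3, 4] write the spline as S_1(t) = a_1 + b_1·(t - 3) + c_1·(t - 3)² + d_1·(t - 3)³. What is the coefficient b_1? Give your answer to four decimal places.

Put M_i = S'' at the i-th knot. Here h = (1, 1) and Δ = (6, 7), so the interior equations h_(i-1)·M_(i-1) + 2(h_(i-1)+h_i)·M_i + h_i·M_(i+1) = 6(Δ_i − Δ_(i-1)) read
  1·M_0 + 4·M_1 + 1·M_2 = 6(Δ_1 - Δ_0) = 6
Natural end conditions: M_0 = M_2 = 0.
Solving the tridiagonal system: M_0 = 0, M_1 = 3/2, M_2 = 0.
On [3, 4], with S_1(t) = a_1 + b_1·(t - 3) + c_1·(t - 3)² + d_1·(t - 3)³: c_1 = M_1/2 = 3/4, d_1 = (M_2 - M_1)/(6h_1) = -1/4, b_1 = Δ_1 - h_1(2M_1 + M_2)/6 = 13/2.

6.5000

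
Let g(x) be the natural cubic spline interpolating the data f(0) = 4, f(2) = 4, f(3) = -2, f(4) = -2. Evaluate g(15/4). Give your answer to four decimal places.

-2.4280

Put σ_i = g'' at the i-th knot. Here h = (2, 1, 1) and Δ = (0, -6, 0), so the interior equations h_(i-1)·σ_(i-1) + 2(h_(i-1)+h_i)·σ_i + h_i·σ_(i+1) = 6(Δ_i − Δ_(i-1)) read
  2·σ_0 + 6·σ_1 + 1·σ_2 = 6(Δ_1 - Δ_0) = -36
  1·σ_1 + 4·σ_2 + 1·σ_3 = 6(Δ_2 - Δ_1) = 36
Natural end conditions: σ_0 = σ_3 = 0.
Solving the tridiagonal system: σ_0 = 0, σ_1 = -180/23, σ_2 = 252/23, σ_3 = 0.
On [3, 4], g(x) = -2 - 84/23·(x - 3) + 126/23·(x - 3)² - 42/23·(x - 3)³.
With (x - 3) = 3/4: g(15/4) = -1787/736.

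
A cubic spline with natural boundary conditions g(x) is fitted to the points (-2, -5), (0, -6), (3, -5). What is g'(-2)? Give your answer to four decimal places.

Let M_i = g''(x_i). Step sizes h_i = 2, 3; slopes of the chords Δ_i = (y_(i+1) - y_i)/h_i = -1/2, 1/3.
  2·M_0 + 10·M_1 + 3·M_2 = 6(Δ_1 - Δ_0) = 5
Natural end conditions: M_0 = M_2 = 0.
Solving: M_0 = 0, M_1 = 1/2, M_2 = 0.
On [-2, 0], g'(x) = b_0 + 2c_0·(x + 2) + 3d_0·(x + 2)² with b_0 = Δ_0 - h_0(2M_0 + M_1)/6 = -2/3, c_0 = M_0/2 = 0, d_0 = (M_1 - M_0)/(6h_0) = 1/24. So g'(-2) = -2/3.

-0.6667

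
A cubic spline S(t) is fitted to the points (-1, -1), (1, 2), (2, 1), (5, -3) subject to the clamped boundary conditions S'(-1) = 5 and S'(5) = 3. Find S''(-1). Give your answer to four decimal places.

Put M_i = S'' at the i-th knot. Here h = (2, 1, 3) and Δ = (3/2, -1, -4/3), so the interior equations h_(i-1)·M_(i-1) + 2(h_(i-1)+h_i)·M_i + h_i·M_(i+1) = 6(Δ_i − Δ_(i-1)) read
  2·M_0 + 6·M_1 + 1·M_2 = 6(Δ_1 - Δ_0) = -15
  1·M_1 + 8·M_2 + 3·M_3 = 6(Δ_2 - Δ_1) = -2
Clamped end conditions give two more equations: 2h_0·M_0 + h_0·M_1 = 6(Δ_0 - S'(-1)) = -21 and h_2·M_2 + 2h_2·M_3 = 6(S'(5) - Δ_2) = 26.
Forward elimination and back-substitution give M_0 = -211/42, M_1 = -19/42, M_2 = -47/21, M_3 = 229/42.

-5.0238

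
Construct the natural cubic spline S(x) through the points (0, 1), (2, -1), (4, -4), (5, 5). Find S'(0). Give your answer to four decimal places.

0.0909

Write m_i for S''(x_i). With h_i = 2, 2, 1 and divided differences Δ_i = -1, -3/2, 9, the continuity of S' gives the tridiagonal system
  2·m_0 + 8·m_1 + 2·m_2 = 6(Δ_1 - Δ_0) = -3
  2·m_1 + 6·m_2 + 1·m_3 = 6(Δ_2 - Δ_1) = 63
Natural end conditions: m_0 = m_3 = 0.
Forward elimination and back-substitution give m_0 = 0, m_1 = -36/11, m_2 = 255/22, m_3 = 0.
On [0, 2], S'(x) = b_0 + 2c_0·x + 3d_0·x² with b_0 = Δ_0 - h_0(2m_0 + m_1)/6 = 1/11, c_0 = m_0/2 = 0, d_0 = (m_1 - m_0)/(6h_0) = -3/11. So S'(0) = 1/11.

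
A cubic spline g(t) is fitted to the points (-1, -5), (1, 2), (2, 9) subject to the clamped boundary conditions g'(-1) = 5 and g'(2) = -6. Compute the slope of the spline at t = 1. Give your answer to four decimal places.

9.9167

Put M_i = g'' at the i-th knot. Here h = (2, 1) and Δ = (7/2, 7), so the interior equations h_(i-1)·M_(i-1) + 2(h_(i-1)+h_i)·M_i + h_i·M_(i+1) = 6(Δ_i − Δ_(i-1)) read
  2·M_0 + 6·M_1 + 1·M_2 = 6(Δ_1 - Δ_0) = 21
Clamped end conditions give two more equations: 2h_0·M_0 + h_0·M_1 = 6(Δ_0 - g'(-1)) = -9 and h_1·M_1 + 2h_1·M_2 = 6(g'(2) - Δ_1) = -78.
Solving: M_0 = -113/12, M_1 = 43/3, M_2 = -277/6.
On [1, 2], g'(t) = b_1 + 2c_1·(t - 1) + 3d_1·(t - 1)² with b_1 = Δ_1 - h_1(2M_1 + M_2)/6 = 119/12, c_1 = M_1/2 = 43/6, d_1 = (M_2 - M_1)/(6h_1) = -121/12. So g'(1) = 119/12.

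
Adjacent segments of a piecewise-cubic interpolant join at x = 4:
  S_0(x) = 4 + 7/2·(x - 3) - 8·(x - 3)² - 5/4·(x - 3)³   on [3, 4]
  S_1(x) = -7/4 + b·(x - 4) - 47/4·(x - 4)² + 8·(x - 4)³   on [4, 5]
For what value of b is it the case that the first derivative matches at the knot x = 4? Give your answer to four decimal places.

-16.2500

S_0'(x) = 7/2 - 16·(x - 3) - 15/4·(x - 3)², so S_0'(4) = -65/4. On the right, S_1'(4) = b, so b = -65/4.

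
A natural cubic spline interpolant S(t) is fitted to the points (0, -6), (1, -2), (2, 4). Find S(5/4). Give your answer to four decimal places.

-0.6641

Put M_i = S'' at the i-th knot. Here h = (1, 1) and Δ = (4, 6), so the interior equations h_(i-1)·M_(i-1) + 2(h_(i-1)+h_i)·M_i + h_i·M_(i+1) = 6(Δ_i − Δ_(i-1)) read
  1·M_0 + 4·M_1 + 1·M_2 = 6(Δ_1 - Δ_0) = 12
Natural end conditions: M_0 = M_2 = 0.
Forward elimination and back-substitution give M_0 = 0, M_1 = 3, M_2 = 0.
On [1, 2], S(t) = -2 + 5·(t - 1) + 3/2·(t - 1)² - 1/2·(t - 1)³.
With (t - 1) = 1/4: S(5/4) = -85/128.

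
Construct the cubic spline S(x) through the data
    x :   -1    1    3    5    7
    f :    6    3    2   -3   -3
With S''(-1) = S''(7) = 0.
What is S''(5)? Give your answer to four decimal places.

Let M_i = S''(x_i). Step sizes h_i = 2, 2, 2, 2; slopes of the chords Δ_i = (y_(i+1) - y_i)/h_i = -3/2, -1/2, -5/2, 0.
  2·M_0 + 8·M_1 + 2·M_2 = 6(Δ_1 - Δ_0) = 6
  2·M_1 + 8·M_2 + 2·M_3 = 6(Δ_2 - Δ_1) = -12
  2·M_2 + 8·M_3 + 2·M_4 = 6(Δ_3 - Δ_2) = 15
Natural end conditions: M_0 = M_4 = 0.
Solving: M_0 = 0, M_1 = 153/112, M_2 = -69/28, M_3 = 279/112, M_4 = 0.

2.4911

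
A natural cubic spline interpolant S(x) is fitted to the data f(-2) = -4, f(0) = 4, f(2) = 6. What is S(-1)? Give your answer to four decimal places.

With σ_i denoting the second derivative at x_i, h_i = 2, 2, and Δ_i = (y_(i+1) − y_i)/h_i = 4, 1:
  2·σ_0 + 8·σ_1 + 2·σ_2 = 6(Δ_1 - Δ_0) = -18
Natural end conditions: σ_0 = σ_2 = 0.
Forward elimination and back-substitution give σ_0 = 0, σ_1 = -9/4, σ_2 = 0.
On [-2, 0], S(x) = -4 + 19/4·(x + 2) + 0·(x + 2)² - 3/16·(x + 2)³.
With (x + 2) = 1: S(-1) = 9/16.

0.5625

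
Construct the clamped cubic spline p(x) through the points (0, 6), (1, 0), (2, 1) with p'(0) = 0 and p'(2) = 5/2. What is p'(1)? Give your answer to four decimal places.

-4.3750

With m_i denoting the second derivative at x_i, h_i = 1, 1, and Δ_i = (y_(i+1) − y_i)/h_i = -6, 1:
  1·m_0 + 4·m_1 + 1·m_2 = 6(Δ_1 - Δ_0) = 42
Clamped end conditions give two more equations: 2h_0·m_0 + h_0·m_1 = 6(Δ_0 - p'(0)) = -36 and h_1·m_1 + 2h_1·m_2 = 6(p'(2) - Δ_1) = 9.
Hence m_0 = -109/4, m_1 = 37/2, m_2 = -19/4.
On [1, 2], p'(x) = b_1 + 2c_1·(x - 1) + 3d_1·(x - 1)² with b_1 = Δ_1 - h_1(2m_1 + m_2)/6 = -35/8, c_1 = m_1/2 = 37/4, d_1 = (m_2 - m_1)/(6h_1) = -31/8. So p'(1) = -35/8.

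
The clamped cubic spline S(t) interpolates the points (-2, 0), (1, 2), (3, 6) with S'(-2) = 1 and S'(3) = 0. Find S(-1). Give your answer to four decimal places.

0.5185

Write M_i for S''(x_i). With h_i = 3, 2 and divided differences Δ_i = 2/3, 2, the continuity of S' gives the tridiagonal system
  3·M_0 + 10·M_1 + 2·M_2 = 6(Δ_1 - Δ_0) = 8
Clamped end conditions give two more equations: 2h_0·M_0 + h_0·M_1 = 6(Δ_0 - S'(-2)) = -2 and h_1·M_1 + 2h_1·M_2 = 6(S'(3) - Δ_1) = -12.
Forward elimination and back-substitution give M_0 = -4/3, M_1 = 2, M_2 = -4.
On [-2, 1], S(t) = 0 + 1·(t + 2) - 2/3·(t + 2)² + 5/27·(t + 2)³.
With (t + 2) = 1: S(-1) = 14/27.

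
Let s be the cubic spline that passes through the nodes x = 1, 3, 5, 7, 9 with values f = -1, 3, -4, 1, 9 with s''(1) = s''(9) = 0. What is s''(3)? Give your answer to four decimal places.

Let M_i = s''(x_i). Step sizes h_i = 2, 2, 2, 2; slopes of the chords Δ_i = (y_(i+1) - y_i)/h_i = 2, -7/2, 5/2, 4.
  2·M_0 + 8·M_1 + 2·M_2 = 6(Δ_1 - Δ_0) = -33
  2·M_1 + 8·M_2 + 2·M_3 = 6(Δ_2 - Δ_1) = 36
  2·M_2 + 8·M_3 + 2·M_4 = 6(Δ_3 - Δ_2) = 9
Natural end conditions: M_0 = M_4 = 0.
Forward elimination and back-substitution give M_0 = 0, M_1 = -45/8, M_2 = 6, M_3 = -3/8, M_4 = 0.

-5.6250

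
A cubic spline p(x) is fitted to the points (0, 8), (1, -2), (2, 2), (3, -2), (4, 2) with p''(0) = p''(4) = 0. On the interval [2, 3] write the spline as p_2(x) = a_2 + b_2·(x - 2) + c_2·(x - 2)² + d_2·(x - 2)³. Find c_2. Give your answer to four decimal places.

-11.5714

With σ_i denoting the second derivative at x_i, h_i = 1, 1, 1, 1, and Δ_i = (y_(i+1) − y_i)/h_i = -10, 4, -4, 4:
  1·σ_0 + 4·σ_1 + 1·σ_2 = 6(Δ_1 - Δ_0) = 84
  1·σ_1 + 4·σ_2 + 1·σ_3 = 6(Δ_2 - Δ_1) = -48
  1·σ_2 + 4·σ_3 + 1·σ_4 = 6(Δ_3 - Δ_2) = 48
Natural end conditions: σ_0 = σ_4 = 0.
Forward elimination and back-substitution give σ_0 = 0, σ_1 = 375/14, σ_2 = -162/7, σ_3 = 249/14, σ_4 = 0.
On [2, 3], with p_2(x) = a_2 + b_2·(x - 2) + c_2·(x - 2)² + d_2·(x - 2)³: c_2 = σ_2/2 = -81/7, d_2 = (σ_3 - σ_2)/(6h_2) = 191/28, b_2 = Δ_2 - h_2(2σ_2 + σ_3)/6 = 3/4.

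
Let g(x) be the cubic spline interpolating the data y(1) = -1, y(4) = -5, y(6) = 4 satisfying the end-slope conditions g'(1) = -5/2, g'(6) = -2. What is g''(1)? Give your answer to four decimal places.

Let M_i = g''(x_i). Step sizes h_i = 3, 2; slopes of the chords Δ_i = (y_(i+1) - y_i)/h_i = -4/3, 9/2.
  3·M_0 + 10·M_1 + 2·M_2 = 6(Δ_1 - Δ_0) = 35
Clamped end conditions give two more equations: 2h_0·M_0 + h_0·M_1 = 6(Δ_0 - g'(1)) = 7 and h_1·M_1 + 2h_1·M_2 = 6(g'(6) - Δ_1) = -39.
Solving the tridiagonal system: M_0 = -67/30, M_1 = 34/5, M_2 = -263/20.

-2.2333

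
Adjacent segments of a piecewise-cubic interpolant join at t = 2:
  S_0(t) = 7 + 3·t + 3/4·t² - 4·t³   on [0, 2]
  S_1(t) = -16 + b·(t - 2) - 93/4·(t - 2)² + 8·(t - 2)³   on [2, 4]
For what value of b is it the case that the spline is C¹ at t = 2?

-42

S_0'(t) = 3 + 3/2·t - 12·t², so S_0'(2) = -42. On the right, S_1'(2) = b, so b = -42.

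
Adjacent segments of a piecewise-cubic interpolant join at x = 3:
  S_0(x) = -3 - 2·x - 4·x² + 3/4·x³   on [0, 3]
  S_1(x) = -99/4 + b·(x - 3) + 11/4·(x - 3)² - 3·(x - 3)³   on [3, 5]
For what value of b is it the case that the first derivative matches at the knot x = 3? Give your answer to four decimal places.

S_0'(x) = -2 - 8·x + 9/4·x², so S_0'(3) = -23/4. On the right, S_1'(3) = b, so b = -23/4.

-5.7500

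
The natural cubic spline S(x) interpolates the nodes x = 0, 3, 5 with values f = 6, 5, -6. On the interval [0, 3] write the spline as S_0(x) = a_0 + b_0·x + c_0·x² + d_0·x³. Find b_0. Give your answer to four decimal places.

1.2167

Write M_i for S''(x_i). With h_i = 3, 2 and divided differences Δ_i = -1/3, -11/2, the continuity of S' gives the tridiagonal system
  3·M_0 + 10·M_1 + 2·M_2 = 6(Δ_1 - Δ_0) = -31
Natural end conditions: M_0 = M_2 = 0.
Forward elimination and back-substitution give M_0 = 0, M_1 = -31/10, M_2 = 0.
On [0, 3], with S_0(x) = a_0 + b_0·x + c_0·x² + d_0·x³: c_0 = M_0/2 = 0, d_0 = (M_1 - M_0)/(6h_0) = -31/180, b_0 = Δ_0 - h_0(2M_0 + M_1)/6 = 73/60.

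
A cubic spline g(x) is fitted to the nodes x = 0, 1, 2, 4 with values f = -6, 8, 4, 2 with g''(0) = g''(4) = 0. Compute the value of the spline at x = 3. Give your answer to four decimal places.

Write M_i for g''(x_i). With h_i = 1, 1, 2 and divided differences Δ_i = 14, -4, -1, the continuity of g' gives the tridiagonal system
  1·M_0 + 4·M_1 + 1·M_2 = 6(Δ_1 - Δ_0) = -108
  1·M_1 + 6·M_2 + 2·M_3 = 6(Δ_2 - Δ_1) = 18
Natural end conditions: M_0 = M_3 = 0.
Forward elimination and back-substitution give M_0 = 0, M_1 = -666/23, M_2 = 180/23, M_3 = 0.
On [2, 4], g(x) = 4 - 143/23·(x - 2) + 90/23·(x - 2)² - 15/23·(x - 2)³.
With (x - 2) = 1: g(3) = 24/23.

1.0435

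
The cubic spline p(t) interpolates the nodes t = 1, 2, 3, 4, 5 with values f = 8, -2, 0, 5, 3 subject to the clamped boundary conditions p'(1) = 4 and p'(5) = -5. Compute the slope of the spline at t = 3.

7

Write m_i for p''(x_i). With h_i = 1, 1, 1, 1 and divided differences Δ_i = -10, 2, 5, -2, the continuity of p' gives the tridiagonal system
  1·m_0 + 4·m_1 + 1·m_2 = 6(Δ_1 - Δ_0) = 72
  1·m_1 + 4·m_2 + 1·m_3 = 6(Δ_2 - Δ_1) = 18
  1·m_2 + 4·m_3 + 1·m_4 = 6(Δ_3 - Δ_2) = -42
Clamped end conditions give two more equations: 2h_0·m_0 + h_0·m_1 = 6(Δ_0 - p'(1)) = -84 and h_3·m_3 + 2h_3·m_4 = 6(p'(5) - Δ_3) = -18.
Hence m_0 = -117/2, m_1 = 33, m_2 = -3/2, m_3 = -9, m_4 = -9/2.
On [3, 4], p'(t) = b_2 + 2c_2·(t - 3) + 3d_2·(t - 3)² with b_2 = Δ_2 - h_2(2m_2 + m_3)/6 = 7, c_2 = m_2/2 = -3/4, d_2 = (m_3 - m_2)/(6h_2) = -5/4. So p'(3) = 7.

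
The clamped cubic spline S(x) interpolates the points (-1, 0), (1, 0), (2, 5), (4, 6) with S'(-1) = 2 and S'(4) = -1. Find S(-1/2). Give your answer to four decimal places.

Let m_i = S''(x_i). Step sizes h_i = 2, 1, 2; slopes of the chords Δ_i = (y_(i+1) - y_i)/h_i = 0, 5, 1/2.
  2·m_0 + 6·m_1 + 1·m_2 = 6(Δ_1 - Δ_0) = 30
  1·m_1 + 6·m_2 + 2·m_3 = 6(Δ_2 - Δ_1) = -27
Clamped end conditions give two more equations: 2h_0·m_0 + h_0·m_1 = 6(Δ_0 - S'(-1)) = -12 and h_2·m_2 + 2h_2·m_3 = 6(S'(4) - Δ_2) = -9.
Hence m_0 = -231/32, m_1 = 135/16, m_2 = -99/16, m_3 = 27/32.
On [-1, 1], S(x) = 0 + 2·(x + 1) - 231/64·(x + 1)² + 167/128·(x + 1)³.
With (x + 1) = 1/2: S(-1/2) = 267/1024.

0.2607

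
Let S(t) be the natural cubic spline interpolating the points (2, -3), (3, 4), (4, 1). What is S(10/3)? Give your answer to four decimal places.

3.9259

Let m_i = S''(x_i). Step sizes h_i = 1, 1; slopes of the chords Δ_i = (y_(i+1) - y_i)/h_i = 7, -3.
  1·m_0 + 4·m_1 + 1·m_2 = 6(Δ_1 - Δ_0) = -60
Natural end conditions: m_0 = m_2 = 0.
Solving the tridiagonal system: m_0 = 0, m_1 = -15, m_2 = 0.
On [3, 4], S(t) = 4 + 2·(t - 3) - 15/2·(t - 3)² + 5/2·(t - 3)³.
With (t - 3) = 1/3: S(10/3) = 106/27.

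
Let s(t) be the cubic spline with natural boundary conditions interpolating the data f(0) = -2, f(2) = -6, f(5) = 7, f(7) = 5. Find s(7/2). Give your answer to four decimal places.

Let σ_i = s''(x_i). Step sizes h_i = 2, 3, 2; slopes of the chords Δ_i = (y_(i+1) - y_i)/h_i = -2, 13/3, -1.
  2·σ_0 + 10·σ_1 + 3·σ_2 = 6(Δ_1 - Δ_0) = 38
  3·σ_1 + 10·σ_2 + 2·σ_3 = 6(Δ_2 - Δ_1) = -32
Natural end conditions: σ_0 = σ_3 = 0.
Solving the tridiagonal system: σ_0 = 0, σ_1 = 68/13, σ_2 = -62/13, σ_3 = 0.
On [2, 5], s(t) = -6 + 58/39·(t - 2) + 34/13·(t - 2)² - 5/9·(t - 2)³.
With (t - 2) = 3/2: s(7/2) = 25/104.

0.2404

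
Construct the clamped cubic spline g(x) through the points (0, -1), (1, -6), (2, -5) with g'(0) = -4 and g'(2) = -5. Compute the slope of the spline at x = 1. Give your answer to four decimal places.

-0.7500

With M_i denoting the second derivative at x_i, h_i = 1, 1, and Δ_i = (y_(i+1) − y_i)/h_i = -5, 1:
  1·M_0 + 4·M_1 + 1·M_2 = 6(Δ_1 - Δ_0) = 36
Clamped end conditions give two more equations: 2h_0·M_0 + h_0·M_1 = 6(Δ_0 - g'(0)) = -6 and h_1·M_1 + 2h_1·M_2 = 6(g'(2) - Δ_1) = -36.
Forward elimination and back-substitution give M_0 = -25/2, M_1 = 19, M_2 = -55/2.
On [1, 2], g'(x) = b_1 + 2c_1·(x - 1) + 3d_1·(x - 1)² with b_1 = Δ_1 - h_1(2M_1 + M_2)/6 = -3/4, c_1 = M_1/2 = 19/2, d_1 = (M_2 - M_1)/(6h_1) = -31/4. So g'(1) = -3/4.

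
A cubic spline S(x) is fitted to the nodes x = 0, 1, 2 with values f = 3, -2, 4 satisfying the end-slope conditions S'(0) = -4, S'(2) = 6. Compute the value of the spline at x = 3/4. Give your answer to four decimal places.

With M_i denoting the second derivative at x_i, h_i = 1, 1, and Δ_i = (y_(i+1) − y_i)/h_i = -5, 6:
  1·M_0 + 4·M_1 + 1·M_2 = 6(Δ_1 - Δ_0) = 66
Clamped end conditions give two more equations: 2h_0·M_0 + h_0·M_1 = 6(Δ_0 - S'(0)) = -6 and h_1·M_1 + 2h_1·M_2 = 6(S'(2) - Δ_1) = 0.
Solving the tridiagonal system: M_0 = -29/2, M_1 = 23, M_2 = -23/2.
On [0, 1], S(x) = 3 - 4·x - 29/4·x² + 25/4·x³.
With x = 3/4: S(3/4) = -369/256.

-1.4414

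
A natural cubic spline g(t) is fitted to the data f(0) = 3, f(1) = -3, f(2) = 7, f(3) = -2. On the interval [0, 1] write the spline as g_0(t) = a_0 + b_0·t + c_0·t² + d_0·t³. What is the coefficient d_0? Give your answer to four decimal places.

With M_i denoting the second derivative at x_i, h_i = 1, 1, 1, and Δ_i = (y_(i+1) − y_i)/h_i = -6, 10, -9:
  1·M_0 + 4·M_1 + 1·M_2 = 6(Δ_1 - Δ_0) = 96
  1·M_1 + 4·M_2 + 1·M_3 = 6(Δ_2 - Δ_1) = -114
Natural end conditions: M_0 = M_3 = 0.
Solving: M_0 = 0, M_1 = 166/5, M_2 = -184/5, M_3 = 0.
On [0, 1], with g_0(t) = a_0 + b_0·t + c_0·t² + d_0·t³: c_0 = M_0/2 = 0, d_0 = (M_1 - M_0)/(6h_0) = 83/15, b_0 = Δ_0 - h_0(2M_0 + M_1)/6 = -173/15.

5.5333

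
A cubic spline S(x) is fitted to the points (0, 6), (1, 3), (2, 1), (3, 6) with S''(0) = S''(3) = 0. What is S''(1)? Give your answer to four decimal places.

-1.2000

With M_i denoting the second derivative at x_i, h_i = 1, 1, 1, and Δ_i = (y_(i+1) − y_i)/h_i = -3, -2, 5:
  1·M_0 + 4·M_1 + 1·M_2 = 6(Δ_1 - Δ_0) = 6
  1·M_1 + 4·M_2 + 1·M_3 = 6(Δ_2 - Δ_1) = 42
Natural end conditions: M_0 = M_3 = 0.
Solving: M_0 = 0, M_1 = -6/5, M_2 = 54/5, M_3 = 0.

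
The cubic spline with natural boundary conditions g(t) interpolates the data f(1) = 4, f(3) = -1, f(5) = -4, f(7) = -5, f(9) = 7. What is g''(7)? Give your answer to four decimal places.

Put M_i = g'' at the i-th knot. Here h = (2, 2, 2, 2) and Δ = (-5/2, -3/2, -1/2, 6), so the interior equations h_(i-1)·M_(i-1) + 2(h_(i-1)+h_i)·M_i + h_i·M_(i+1) = 6(Δ_i − Δ_(i-1)) read
  2·M_0 + 8·M_1 + 2·M_2 = 6(Δ_1 - Δ_0) = 6
  2·M_1 + 8·M_2 + 2·M_3 = 6(Δ_2 - Δ_1) = 6
  2·M_2 + 8·M_3 + 2·M_4 = 6(Δ_3 - Δ_2) = 39
Natural end conditions: M_0 = M_4 = 0.
Forward elimination and back-substitution give M_0 = 0, M_1 = 15/16, M_2 = -3/4, M_3 = 81/16, M_4 = 0.

5.0625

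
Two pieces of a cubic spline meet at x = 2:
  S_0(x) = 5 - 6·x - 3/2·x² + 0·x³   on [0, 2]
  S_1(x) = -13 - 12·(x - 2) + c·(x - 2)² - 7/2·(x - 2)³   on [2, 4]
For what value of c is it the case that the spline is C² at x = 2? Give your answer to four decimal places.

S_0''(x) = -3 + 0·x, so S_0''(2) = -3. On the right, S_1''(2) = 2c, so c = -3/2.

-1.5000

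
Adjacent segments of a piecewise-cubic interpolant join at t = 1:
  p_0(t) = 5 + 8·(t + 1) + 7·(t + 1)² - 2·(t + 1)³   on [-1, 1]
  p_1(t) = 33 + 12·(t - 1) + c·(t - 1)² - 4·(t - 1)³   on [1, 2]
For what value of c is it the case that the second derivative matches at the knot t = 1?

p_0''(t) = 14 - 12·(t + 1), so p_0''(1) = -10. On the right, p_1''(1) = 2c, so c = -5.

-5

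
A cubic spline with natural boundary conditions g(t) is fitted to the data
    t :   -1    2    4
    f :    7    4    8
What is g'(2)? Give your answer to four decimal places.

Put M_i = g'' at the i-th knot. Here h = (3, 2) and Δ = (-1, 2), so the interior equations h_(i-1)·M_(i-1) + 2(h_(i-1)+h_i)·M_i + h_i·M_(i+1) = 6(Δ_i − Δ_(i-1)) read
  3·M_0 + 10·M_1 + 2·M_2 = 6(Δ_1 - Δ_0) = 18
Natural end conditions: M_0 = M_2 = 0.
Forward elimination and back-substitution give M_0 = 0, M_1 = 9/5, M_2 = 0.
On [2, 4], g'(t) = b_1 + 2c_1·(t - 2) + 3d_1·(t - 2)² with b_1 = Δ_1 - h_1(2M_1 + M_2)/6 = 4/5, c_1 = M_1/2 = 9/10, d_1 = (M_2 - M_1)/(6h_1) = -3/20. So g'(2) = 4/5.

0.8000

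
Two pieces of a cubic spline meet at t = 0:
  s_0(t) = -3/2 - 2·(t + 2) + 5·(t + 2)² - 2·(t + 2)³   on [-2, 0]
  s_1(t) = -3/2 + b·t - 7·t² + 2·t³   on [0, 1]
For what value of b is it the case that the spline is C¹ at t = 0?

s_0'(t) = -2 + 10·(t + 2) - 6·(t + 2)², so s_0'(0) = -6. On the right, s_1'(0) = b, so b = -6.

-6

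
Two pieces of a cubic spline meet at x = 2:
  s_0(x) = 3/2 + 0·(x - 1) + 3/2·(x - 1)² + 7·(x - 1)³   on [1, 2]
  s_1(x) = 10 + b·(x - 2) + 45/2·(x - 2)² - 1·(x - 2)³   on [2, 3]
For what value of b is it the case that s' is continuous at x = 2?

24

s_0'(x) = 0 + 3·(x - 1) + 21·(x - 1)², so s_0'(2) = 24. On the right, s_1'(2) = b, so b = 24.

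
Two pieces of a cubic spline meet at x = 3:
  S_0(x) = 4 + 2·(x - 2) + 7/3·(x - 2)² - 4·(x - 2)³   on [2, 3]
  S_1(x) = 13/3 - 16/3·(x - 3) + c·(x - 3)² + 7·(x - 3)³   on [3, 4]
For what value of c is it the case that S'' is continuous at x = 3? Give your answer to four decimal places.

-9.6667

S_0''(x) = 14/3 - 24·(x - 2), so S_0''(3) = -58/3. On the right, S_1''(3) = 2c, so c = -29/3.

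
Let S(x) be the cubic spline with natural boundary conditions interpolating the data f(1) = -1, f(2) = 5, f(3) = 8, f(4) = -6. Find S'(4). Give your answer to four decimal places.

-18.3333

Put M_i = S'' at the i-th knot. Here h = (1, 1, 1) and Δ = (6, 3, -14), so the interior equations h_(i-1)·M_(i-1) + 2(h_(i-1)+h_i)·M_i + h_i·M_(i+1) = 6(Δ_i − Δ_(i-1)) read
  1·M_0 + 4·M_1 + 1·M_2 = 6(Δ_1 - Δ_0) = -18
  1·M_1 + 4·M_2 + 1·M_3 = 6(Δ_2 - Δ_1) = -102
Natural end conditions: M_0 = M_3 = 0.
Hence M_0 = 0, M_1 = 2, M_2 = -26, M_3 = 0.
On [3, 4], S'(x) = b_2 + 2c_2·(x - 3) + 3d_2·(x - 3)² with b_2 = Δ_2 - h_2(2M_2 + M_3)/6 = -16/3, c_2 = M_2/2 = -13, d_2 = (M_3 - M_2)/(6h_2) = 13/3. So S'(4) = -55/3.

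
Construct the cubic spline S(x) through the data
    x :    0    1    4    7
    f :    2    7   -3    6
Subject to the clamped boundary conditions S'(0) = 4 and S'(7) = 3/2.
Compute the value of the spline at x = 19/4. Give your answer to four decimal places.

-2.3899

Put m_i = S'' at the i-th knot. Here h = (1, 3, 3) and Δ = (5, -10/3, 3), so the interior equations h_(i-1)·m_(i-1) + 2(h_(i-1)+h_i)·m_i + h_i·m_(i+1) = 6(Δ_i − Δ_(i-1)) read
  1·m_0 + 8·m_1 + 3·m_2 = 6(Δ_1 - Δ_0) = -50
  3·m_1 + 12·m_2 + 3·m_3 = 6(Δ_2 - Δ_1) = 38
Clamped end conditions give two more equations: 2h_0·m_0 + h_0·m_1 = 6(Δ_0 - S'(0)) = 6 and h_2·m_2 + 2h_2·m_3 = 6(S'(7) - Δ_2) = -9.
Hence m_0 = 245/31, m_1 = -304/31, m_2 = 637/93, m_3 = -458/93.
On [4, 7], S(x) = -3 - 43/31·(x - 4) + 637/186·(x - 4)² - 365/558·(x - 4)³.
With (x - 4) = 3/4: S(19/4) = -9483/3968.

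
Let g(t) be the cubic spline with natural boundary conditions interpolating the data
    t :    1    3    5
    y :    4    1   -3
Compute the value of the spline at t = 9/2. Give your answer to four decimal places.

Put m_i = g'' at the i-th knot. Here h = (2, 2) and Δ = (-3/2, -2), so the interior equations h_(i-1)·m_(i-1) + 2(h_(i-1)+h_i)·m_i + h_i·m_(i+1) = 6(Δ_i − Δ_(i-1)) read
  2·m_0 + 8·m_1 + 2·m_2 = 6(Δ_1 - Δ_0) = -3
Natural end conditions: m_0 = m_2 = 0.
Solving the tridiagonal system: m_0 = 0, m_1 = -3/8, m_2 = 0.
On [3, 5], g(t) = 1 - 7/4·(t - 3) - 3/16·(t - 3)² + 1/32·(t - 3)³.
With (t - 3) = 3/2: g(9/2) = -497/256.

-1.9414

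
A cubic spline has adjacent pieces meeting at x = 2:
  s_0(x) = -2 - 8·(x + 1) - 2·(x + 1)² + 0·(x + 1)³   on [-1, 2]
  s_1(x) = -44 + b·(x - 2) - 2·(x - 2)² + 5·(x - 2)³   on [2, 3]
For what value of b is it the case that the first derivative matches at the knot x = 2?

s_0'(x) = -8 - 4·(x + 1) + 0·(x + 1)², so s_0'(2) = -20. On the right, s_1'(2) = b, so b = -20.

-20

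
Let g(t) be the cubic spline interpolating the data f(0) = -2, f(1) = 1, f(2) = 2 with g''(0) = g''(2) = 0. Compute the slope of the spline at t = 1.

2

Put M_i = g'' at the i-th knot. Here h = (1, 1) and Δ = (3, 1), so the interior equations h_(i-1)·M_(i-1) + 2(h_(i-1)+h_i)·M_i + h_i·M_(i+1) = 6(Δ_i − Δ_(i-1)) read
  1·M_0 + 4·M_1 + 1·M_2 = 6(Δ_1 - Δ_0) = -12
Natural end conditions: M_0 = M_2 = 0.
Hence M_0 = 0, M_1 = -3, M_2 = 0.
On [1, 2], g'(t) = b_1 + 2c_1·(t - 1) + 3d_1·(t - 1)² with b_1 = Δ_1 - h_1(2M_1 + M_2)/6 = 2, c_1 = M_1/2 = -3/2, d_1 = (M_2 - M_1)/(6h_1) = 1/2. So g'(1) = 2.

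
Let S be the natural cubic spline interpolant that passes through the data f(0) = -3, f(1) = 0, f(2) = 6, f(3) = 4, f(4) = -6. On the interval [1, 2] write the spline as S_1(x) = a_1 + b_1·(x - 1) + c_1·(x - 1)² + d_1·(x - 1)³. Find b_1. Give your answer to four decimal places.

Let M_i = S''(x_i). Step sizes h_i = 1, 1, 1, 1; slopes of the chords Δ_i = (y_(i+1) - y_i)/h_i = 3, 6, -2, -10.
  1·M_0 + 4·M_1 + 1·M_2 = 6(Δ_1 - Δ_0) = 18
  1·M_1 + 4·M_2 + 1·M_3 = 6(Δ_2 - Δ_1) = -48
  1·M_2 + 4·M_3 + 1·M_4 = 6(Δ_3 - Δ_2) = -48
Natural end conditions: M_0 = M_4 = 0.
Solving the tridiagonal system: M_0 = 0, M_1 = 207/28, M_2 = -81/7, M_3 = -255/28, M_4 = 0.
On [1, 2], with S_1(x) = a_1 + b_1·(x - 1) + c_1·(x - 1)² + d_1·(x - 1)³: c_1 = M_1/2 = 207/56, d_1 = (M_2 - M_1)/(6h_1) = -177/56, b_1 = Δ_1 - h_1(2M_1 + M_2)/6 = 153/28.

5.4643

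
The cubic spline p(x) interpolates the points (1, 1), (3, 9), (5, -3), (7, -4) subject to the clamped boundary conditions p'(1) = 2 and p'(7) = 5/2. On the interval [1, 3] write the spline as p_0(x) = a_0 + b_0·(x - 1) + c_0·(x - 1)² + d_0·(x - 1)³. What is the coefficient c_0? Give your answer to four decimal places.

With M_i denoting the second derivative at x_i, h_i = 2, 2, 2, and Δ_i = (y_(i+1) − y_i)/h_i = 4, -6, -1/2:
  2·M_0 + 8·M_1 + 2·M_2 = 6(Δ_1 - Δ_0) = -60
  2·M_1 + 8·M_2 + 2·M_3 = 6(Δ_2 - Δ_1) = 33
Clamped end conditions give two more equations: 2h_0·M_0 + h_0·M_1 = 6(Δ_0 - p'(1)) = 12 and h_2·M_2 + 2h_2·M_3 = 6(p'(7) - Δ_2) = 18.
Solving the tridiagonal system: M_0 = 26/3, M_1 = -34/3, M_2 = 20/3, M_3 = 7/6.
On [1, 3], with p_0(x) = a_0 + b_0·(x - 1) + c_0·(x - 1)² + d_0·(x - 1)³: c_0 = M_0/2 = 13/3, d_0 = (M_1 - M_0)/(6h_0) = -5/3, b_0 = Δ_0 - h_0(2M_0 + M_1)/6 = 2.

4.3333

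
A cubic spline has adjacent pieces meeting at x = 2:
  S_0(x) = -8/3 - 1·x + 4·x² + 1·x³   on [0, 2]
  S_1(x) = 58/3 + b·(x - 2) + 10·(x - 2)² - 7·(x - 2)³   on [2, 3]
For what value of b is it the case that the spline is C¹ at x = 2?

27

S_0'(x) = -1 + 8·x + 3·x², so S_0'(2) = 27. On the right, S_1'(2) = b, so b = 27.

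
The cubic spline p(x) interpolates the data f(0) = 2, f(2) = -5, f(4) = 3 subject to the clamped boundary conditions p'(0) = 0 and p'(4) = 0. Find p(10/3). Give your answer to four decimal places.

Write σ_i for p''(x_i). With h_i = 2, 2 and divided differences Δ_i = -7/2, 4, the continuity of p' gives the tridiagonal system
  2·σ_0 + 8·σ_1 + 2·σ_2 = 6(Δ_1 - Δ_0) = 45
Clamped end conditions give two more equations: 2h_0·σ_0 + h_0·σ_1 = 6(Δ_0 - p'(0)) = -21 and h_1·σ_1 + 2h_1·σ_2 = 6(p'(4) - Δ_1) = -24.
Solving: σ_0 = -87/8, σ_1 = 45/4, σ_2 = -93/8.
On [2, 4], p(x) = -5 + 3/8·(x - 2) + 45/8·(x - 2)² - 61/32·(x - 2)³.
With (x - 2) = 4/3: p(10/3) = 53/54.

0.9815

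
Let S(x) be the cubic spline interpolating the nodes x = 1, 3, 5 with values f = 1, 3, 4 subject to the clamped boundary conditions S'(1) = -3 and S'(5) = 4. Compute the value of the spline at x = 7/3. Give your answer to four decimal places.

1.7778

Put σ_i = S'' at the i-th knot. Here h = (2, 2) and Δ = (1, 1/2), so the interior equations h_(i-1)·σ_(i-1) + 2(h_(i-1)+h_i)·σ_i + h_i·σ_(i+1) = 6(Δ_i − Δ_(i-1)) read
  2·σ_0 + 8·σ_1 + 2·σ_2 = 6(Δ_1 - Δ_0) = -3
Clamped end conditions give two more equations: 2h_0·σ_0 + h_0·σ_1 = 6(Δ_0 - S'(1)) = 24 and h_1·σ_1 + 2h_1·σ_2 = 6(S'(5) - Δ_1) = 21.
Solving: σ_0 = 65/8, σ_1 = -17/4, σ_2 = 59/8.
On [1, 3], S(x) = 1 - 3·(x - 1) + 65/16·(x - 1)² - 33/32·(x - 1)³.
With (x - 1) = 4/3: S(7/3) = 16/9.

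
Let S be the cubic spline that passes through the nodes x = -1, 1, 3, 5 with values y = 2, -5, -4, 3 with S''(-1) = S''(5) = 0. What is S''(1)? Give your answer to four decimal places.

Put m_i = S'' at the i-th knot. Here h = (2, 2, 2) and Δ = (-7/2, 1/2, 7/2), so the interior equations h_(i-1)·m_(i-1) + 2(h_(i-1)+h_i)·m_i + h_i·m_(i+1) = 6(Δ_i − Δ_(i-1)) read
  2·m_0 + 8·m_1 + 2·m_2 = 6(Δ_1 - Δ_0) = 24
  2·m_1 + 8·m_2 + 2·m_3 = 6(Δ_2 - Δ_1) = 18
Natural end conditions: m_0 = m_3 = 0.
Forward elimination and back-substitution give m_0 = 0, m_1 = 13/5, m_2 = 8/5, m_3 = 0.

2.6000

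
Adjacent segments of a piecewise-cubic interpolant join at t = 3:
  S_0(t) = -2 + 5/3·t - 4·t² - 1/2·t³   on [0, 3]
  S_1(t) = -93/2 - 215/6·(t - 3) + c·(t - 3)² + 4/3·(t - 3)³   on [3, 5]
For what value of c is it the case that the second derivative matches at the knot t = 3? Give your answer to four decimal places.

S_0''(t) = -8 - 3·t, so S_0''(3) = -17. On the right, S_1''(3) = 2c, so c = -17/2.

-8.5000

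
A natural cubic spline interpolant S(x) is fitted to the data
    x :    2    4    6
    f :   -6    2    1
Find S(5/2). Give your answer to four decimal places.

-3.4727

With M_i denoting the second derivative at x_i, h_i = 2, 2, and Δ_i = (y_(i+1) − y_i)/h_i = 4, -1/2:
  2·M_0 + 8·M_1 + 2·M_2 = 6(Δ_1 - Δ_0) = -27
Natural end conditions: M_0 = M_2 = 0.
Solving the tridiagonal system: M_0 = 0, M_1 = -27/8, M_2 = 0.
On [2, 4], S(x) = -6 + 41/8·(x - 2) + 0·(x - 2)² - 9/32·(x - 2)³.
With (x - 2) = 1/2: S(5/2) = -889/256.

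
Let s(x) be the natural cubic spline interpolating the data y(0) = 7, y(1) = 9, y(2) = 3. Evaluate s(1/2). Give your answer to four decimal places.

Put m_i = s'' at the i-th knot. Here h = (1, 1) and Δ = (2, -6), so the interior equations h_(i-1)·m_(i-1) + 2(h_(i-1)+h_i)·m_i + h_i·m_(i+1) = 6(Δ_i − Δ_(i-1)) read
  1·m_0 + 4·m_1 + 1·m_2 = 6(Δ_1 - Δ_0) = -48
Natural end conditions: m_0 = m_2 = 0.
Solving: m_0 = 0, m_1 = -12, m_2 = 0.
On [0, 1], s(x) = 7 + 4·x + 0·x² - 2·x³.
With x = 1/2: s(1/2) = 35/4.

8.7500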